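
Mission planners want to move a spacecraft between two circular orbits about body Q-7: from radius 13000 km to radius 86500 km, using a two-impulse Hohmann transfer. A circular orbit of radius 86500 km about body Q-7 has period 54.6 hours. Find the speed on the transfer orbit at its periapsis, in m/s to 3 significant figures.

From Kepler's third law T² = 4π²r³/μ at r = 86500 km, T = 54.6 hours = 54.6 × 3600 s = 1.9656×10^5 s: μ = 4π²r³/T² = 6.61329×10^5 km³/s².
The Hohmann ellipse has a_t = (r₁ + r₂)/2 = 49750 km.
At periapsis, r = 13000 km.
From the vis-viva equation, v = √[μ(2/r − 1/a_t)] = 9.405 km/s.

v = 9400 m/s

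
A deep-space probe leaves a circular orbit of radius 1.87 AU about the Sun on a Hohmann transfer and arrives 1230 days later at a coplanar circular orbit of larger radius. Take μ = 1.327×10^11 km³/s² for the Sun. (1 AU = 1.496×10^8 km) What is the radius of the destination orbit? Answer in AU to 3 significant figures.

r₂ = 5.26 AU

In km: r₁ = 1.87 × 1.496×10^8 = 2.79752×10^8 km.
Transfer time t = 1230 days = 1.06272×10^8 s, and t = π√(a_t³/μ).
So a_t = (μ t²/π²)^(1/3) = (1.327×10^11 × (1.06272×10^8)² / π²)^(1/3) = 5.3350×10^8 km.
Since a_t = (r₁ + r₂)/2, r₂ = 2a_t − r₁ = 2×5.3350×10^8 − 2.79752×10^8 = 7.87248×10^8 km.
In AU: r₂ = 7.87248×10^8 / 1.496×10^8 = 5.26 AU.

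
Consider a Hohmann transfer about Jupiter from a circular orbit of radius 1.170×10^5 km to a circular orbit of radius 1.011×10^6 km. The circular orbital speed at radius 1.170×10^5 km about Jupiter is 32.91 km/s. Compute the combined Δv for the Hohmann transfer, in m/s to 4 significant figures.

From the circular-orbit relation v² = μ/r at r = 1.170×10^5 km: μ = v²r = (32.91)² × 1.170×10^5 = 1.26719×10^8 km³/s².
The Hohmann ellipse has a_t = (r₁ + r₂)/2 = 5.640×10^5 km.
At r₁ the circular-orbit speed is v₁ = √(μ/r₁) = 32.91 km/s.
Transfer-orbit speed at r₁ (v² = μ(2/r − 1/a)): v_p = √[μ(2/r₁ − 1/a_t)] = 44.06 km/s.
First burn Δv₁ = |v_p − v₁| = 11.15 km/s.
Circular speed at r₂: v₂ = √(μ/r₂) = 11.1955 km/s.
Transfer-orbit speed at r₂: v_a = √[μ(2/r₂ − 1/a_t)] = 5.09916 km/s.
Second burn Δv₂ = |v₂ − v_a| = 6.096 km/s.
Δv = Δv₁ + Δv₂ = 11.15 + 6.096 = 17.25 km/s.

Δv = 17250 m/s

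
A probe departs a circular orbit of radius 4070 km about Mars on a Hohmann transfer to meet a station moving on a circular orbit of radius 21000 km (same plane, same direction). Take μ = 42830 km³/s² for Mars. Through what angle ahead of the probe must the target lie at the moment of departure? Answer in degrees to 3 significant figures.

Transfer-ellipse semi-major axis a_t = (r₁ + r₂)/2 = (4070 + 21000)/2 = 12535 km.
The half-period of the transfer ellipse is t = π√(a_t³/μ) = 21304 s.
Target angular speed ω₂ = √(μ/r₂³) = 6.8006×10^-5 rad/s.
Angle swept by the target during transfer: ω₂·t = 1.4488 rad = 83.01°.
The probe traverses 180° on the transfer ellipse, so the target must lead by 180° − 83.01° = 97.0°.

φ = 97.0°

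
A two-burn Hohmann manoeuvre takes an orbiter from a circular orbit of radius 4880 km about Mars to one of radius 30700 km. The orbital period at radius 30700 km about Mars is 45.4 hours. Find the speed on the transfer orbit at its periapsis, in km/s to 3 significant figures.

From Kepler's third law T² = 4π²r³/μ at r = 30700 km, T = 45.4 hours = 45.4 × 3600 s = 1.6344×10^5 s: μ = 4π²r³/T² = 42762.0 km³/s².
Transfer-ellipse semi-major axis a_t = (r₁ + r₂)/2 = (4880 + 30700)/2 = 17790 km.
The periapsis of the transfer ellipse is at r = 4880 km.
Applying v² = μ(2/r − 1/a_t): v = 3.889 km/s.

v = 3.89 km/s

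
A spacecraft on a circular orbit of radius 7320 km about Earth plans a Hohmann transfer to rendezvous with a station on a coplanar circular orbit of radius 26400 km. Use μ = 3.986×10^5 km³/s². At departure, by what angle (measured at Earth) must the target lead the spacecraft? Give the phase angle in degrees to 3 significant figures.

φ = 88.1°

The Hohmann ellipse has a_t = (r₁ + r₂)/2 = 16860 km.
The half-period of the transfer ellipse is t = π√(a_t³/μ) = 10894 s.
Target angular speed ω₂ = √(μ/r₂³) = 1.4718×10^-4 rad/s.
Angle swept by the target during transfer: ω₂·t = 1.6034 rad = 91.87°.
The spacecraft traverses 180° on the transfer ellipse, so the target must lead by 180° − 91.87° = 88.1°.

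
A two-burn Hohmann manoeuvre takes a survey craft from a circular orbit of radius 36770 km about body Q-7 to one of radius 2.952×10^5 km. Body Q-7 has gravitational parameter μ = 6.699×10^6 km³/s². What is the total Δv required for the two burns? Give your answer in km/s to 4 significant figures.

Transfer-ellipse semi-major axis a_t = (r₁ + r₂)/2 = (36770 + 2.952×10^5)/2 = 1.65985×10^5 km.
Circular speed at r₁: v₁ = √(μ/r₁) = √(6.699×10^6/36770) = 13.4977 km/s.
On the transfer ellipse at r₁, vis-viva gives v_p = √[μ(2/r₁ − 1/a_t)] = 18.0004 km/s.
First burn Δv₁ = |v_p − v₁| = 4.5027 km/s.
Circular speed at r₂: v₂ = √(μ/r₂) = 4.7637 km/s.
Transfer-orbit speed at r₂: v_a = √[μ(2/r₂ − 1/a_t)] = 2.2421 km/s.
Second burn Δv₂ = |v₂ − v_a| = 2.5216 km/s.
Δv = Δv₁ + Δv₂ = 4.5027 + 2.5216 = 7.024 km/s.

Δv = 7.024 km/s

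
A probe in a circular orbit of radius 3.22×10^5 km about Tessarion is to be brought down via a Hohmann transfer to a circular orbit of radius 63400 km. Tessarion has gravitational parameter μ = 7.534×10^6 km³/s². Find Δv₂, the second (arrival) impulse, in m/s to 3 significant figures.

The Hohmann ellipse has a_t = (r₁ + r₂)/2 = 1.927×10^5 km.
On the circular orbit at r = 63400 km, v_c = √(μ/r) = 10.90 km/s.
Vis-viva on the transfer ellipse at r = 63400 km gives v_t = √[μ(2/r − 1/a_t)] = 14.09 km/s.
Δv₂ = |v_t − v_c| = |14.09 − 10.90| = 3.190 km/s.

Δv₂ = 3190 m/s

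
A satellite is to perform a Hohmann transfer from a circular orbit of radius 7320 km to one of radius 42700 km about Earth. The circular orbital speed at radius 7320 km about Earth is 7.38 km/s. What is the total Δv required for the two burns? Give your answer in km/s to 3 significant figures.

Δv = 3.67 km/s

From the circular-orbit relation v² = μ/r at r = 7320 km: μ = v²r = (7.38)² × 7320 = 3.98679×10^5 km³/s².
Semi-major axis of the transfer orbit: a_t = (7320 + 42700)/2 = 25010 km.
Circular speed at r₁: v₁ = √(μ/r₁) = √(3.98679×10^5/7320) = 7.380 km/s.
On the transfer ellipse at r₁, v² = μ(2/r − 1/a) gives v_p = √[μ(2/r₁ − 1/a_t)] = 9.643 km/s.
First burn Δv₁ = |v_p − v₁| = 2.263 km/s.
At r₂, v₂ = √(μ/r₂) = 3.056 km/s.
Transfer-orbit speed at r₂: v_a = √[μ(2/r₂ − 1/a_t)] = 1.653 km/s.
Second burn Δv₂ = |v₂ − v_a| = 1.403 km/s.
Δv = Δv₁ + Δv₂ = 2.263 + 1.403 = 3.666 km/s.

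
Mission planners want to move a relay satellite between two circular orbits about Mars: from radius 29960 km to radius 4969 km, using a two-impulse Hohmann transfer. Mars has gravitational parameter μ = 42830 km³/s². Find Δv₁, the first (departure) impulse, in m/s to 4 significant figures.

Δv₁ = 557.9 m/s

Semi-major axis of the transfer orbit: a_t = (29960 + 4969)/2 = 17464.5 km.
On the circular orbit at r = 29960 km, v_c = √(μ/r) = 1.19565 km/s.
Vis-viva on the transfer ellipse at r = 29960 km gives v_t = √[μ(2/r − 1/a_t)] = 0.637763 km/s.
Δv₁ = |v_t − v_c| = |0.637763 − 1.19565| = 0.5579 km/s.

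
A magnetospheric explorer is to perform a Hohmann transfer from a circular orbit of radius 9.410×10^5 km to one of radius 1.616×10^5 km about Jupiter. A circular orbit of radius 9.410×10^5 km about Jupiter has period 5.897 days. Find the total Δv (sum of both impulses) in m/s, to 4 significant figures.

From Kepler's third law T² = 4π²r³/μ at r = 9.410×10^5 km, T = 5.897 days = 5.897 × 86400 s = 5.095008×10^5 s: μ = 4π²r³/T² = 1.26718×10^8 km³/s².
Semi-major axis of the transfer orbit: a_t = (9.410×10^5 + 1.616×10^5)/2 = 5.513×10^5 km.
Circular speed at r₁: v₁ = √(μ/r₁) = √(1.26718×10^8/9.410×10^5) = 11.6045 km/s.
On the transfer ellipse at r₁, vis-viva gives v_a = √[μ(2/r₁ − 1/a_t)] = 6.28277 km/s.
First burn Δv₁ = |v_a − v₁| = 5.322 km/s.
At r₂, v₂ = √(μ/r₂) = 28.003 km/s.
Transfer-orbit speed at r₂: v_p = √[μ(2/r₂ − 1/a_t)] = 36.585 km/s.
Second burn Δv₂ = |v₂ − v_p| = 8.582 km/s.
Total Δv = Δv₁ + Δv₂ = 13.90 km/s.

Δv = 13900 m/s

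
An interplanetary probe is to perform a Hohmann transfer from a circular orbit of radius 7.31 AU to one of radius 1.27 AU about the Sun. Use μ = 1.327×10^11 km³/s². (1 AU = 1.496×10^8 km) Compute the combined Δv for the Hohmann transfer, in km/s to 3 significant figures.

Δv = 13.1 km/s

In km: r₁ = 7.31 × 1.496×10^8 = 1.093576×10^9 km; r₂ = 1.27 × 1.496×10^8 = 1.89992×10^8 km.
The Hohmann ellipse has a_t = (r₁ + r₂)/2 = 6.41784×10^8 km.
Circular speed at r₁: v₁ = √(μ/r₁) = √(1.327×10^11/1.093576×10^9) = 11.016 km/s.
On the transfer ellipse at r₁, vis-viva equation gives v_a = √[μ(2/r₁ − 1/a_t)] = 5.9936 km/s.
First burn Δv₁ = |v_a − v₁| = 5.022 km/s.
Circular speed at r₂: v₂ = √(μ/r₂) = 26.43 km/s.
Transfer-orbit speed at r₂: v_p = √[μ(2/r₂ − 1/a_t)] = 34.50 km/s.
Second burn Δv₂ = |v₂ − v_p| = 8.070 km/s.
Δv = Δv₁ + Δv₂ = 5.022 + 8.070 = 13.09 km/s.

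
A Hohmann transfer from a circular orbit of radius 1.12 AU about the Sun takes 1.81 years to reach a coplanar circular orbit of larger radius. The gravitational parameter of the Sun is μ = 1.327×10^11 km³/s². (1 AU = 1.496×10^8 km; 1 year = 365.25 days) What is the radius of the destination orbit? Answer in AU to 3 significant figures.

In km: r₁ = 1.12 × 1.496×10^8 = 1.67552×10^8 km.
Transfer time t = 1.81 years × 365.25 × 86400 s = 5.7119256×10^7 s, and t = π√(a_t³/μ).
So a_t = (μ t²/π²)^(1/3) = (1.327×10^11 × (5.7119256×10^7)² / π²)^(1/3) = 3.5268×10^8 km.
Since a_t = (r₁ + r₂)/2, r₂ = 2a_t − r₁ = 2×3.5268×10^8 − 1.67552×10^8 = 5.37808×10^8 km.
In AU: r₂ = 5.37808×10^8 / 1.496×10^8 = 3.59 AU.

r₂ = 3.59 AU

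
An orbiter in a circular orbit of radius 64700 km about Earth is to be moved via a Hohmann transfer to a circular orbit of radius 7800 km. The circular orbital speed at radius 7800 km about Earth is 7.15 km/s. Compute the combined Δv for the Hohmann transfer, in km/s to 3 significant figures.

From the circular-orbit relation v² = μ/r at r = 7800 km: μ = v²r = (7.15)² × 7800 = 3.98756×10^5 km³/s².
The Hohmann ellipse has a_t = (r₁ + r₂)/2 = 36250 km.
Circular speed at r₁: v₁ = √(μ/r₁) = √(3.98756×10^5/64700) = 2.483 km/s.
On the transfer ellipse at r₁, v² = μ(2/r − 1/a) gives v_a = √[μ(2/r₁ − 1/a_t)] = 1.152 km/s.
First burn Δv₁ = |v_a − v₁| = 1.331 km/s.
Circular speed at r₂: v₂ = √(μ/r₂) = 7.150 km/s.
Transfer-orbit speed at r₂: v_p = √[μ(2/r₂ − 1/a_t)] = 9.552 km/s.
Second burn Δv₂ = |v₂ − v_p| = 2.402 km/s.
Δv = Δv₁ + Δv₂ = 1.331 + 2.402 = 3.733 km/s.

Δv = 3.73 km/s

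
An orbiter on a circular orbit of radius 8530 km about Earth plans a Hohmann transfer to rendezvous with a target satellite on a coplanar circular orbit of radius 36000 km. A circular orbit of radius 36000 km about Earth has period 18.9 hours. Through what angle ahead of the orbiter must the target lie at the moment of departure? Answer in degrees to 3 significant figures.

From Kepler's third law T² = 4π²r³/μ at r = 36000 km, T = 18.9 hours = 18.9 × 3600 s = 68040 s: μ = 4π²r³/T² = 3.97868×10^5 km³/s².
The Hohmann ellipse has a_t = (r₁ + r₂)/2 = 22265 km.
Transfer time t = π√(a_t³/μ) = 16546.8 s.
The target's mean motion on its circular orbit is ω₂ = √(μ/r₂³) = 9.23455×10^-5 rad/s.
Angle swept by the target during transfer: ω₂·t = 1.52802 rad = 87.549°.
Arrival is 180° from departure on the ellipse, so φ = 180° − 87.549° = 92.5°.

φ = 92.5°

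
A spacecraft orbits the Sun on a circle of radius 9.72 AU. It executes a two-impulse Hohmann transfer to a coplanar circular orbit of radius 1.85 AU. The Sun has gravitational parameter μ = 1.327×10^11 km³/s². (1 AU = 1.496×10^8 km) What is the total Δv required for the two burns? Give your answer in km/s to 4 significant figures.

Δv = 10.64 km/s

In km: r₁ = 9.72 × 1.496×10^8 = 1.454112×10^9 km; r₂ = 1.85 × 1.496×10^8 = 2.7676×10^8 km.
The Hohmann ellipse has a_t = (r₁ + r₂)/2 = 8.65436×10^8 km.
At r₁ the circular-orbit speed is v₁ = √(μ/r₁) = 9.553 km/s.
Transfer-orbit speed at r₁ (vis-viva): v_a = √[μ(2/r₁ − 1/a_t)] = 5.402 km/s.
First burn Δv₁ = |v_a − v₁| = 4.151 km/s.
Circular speed at r₂: v₂ = √(μ/r₂) = 21.897 km/s.
Transfer-orbit speed at r₂: v_p = √[μ(2/r₂ − 1/a_t)] = 28.383 km/s.
Second burn Δv₂ = |v₂ − v_p| = 6.486 km/s.
Total Δv = Δv₁ + Δv₂ = 10.64 km/s.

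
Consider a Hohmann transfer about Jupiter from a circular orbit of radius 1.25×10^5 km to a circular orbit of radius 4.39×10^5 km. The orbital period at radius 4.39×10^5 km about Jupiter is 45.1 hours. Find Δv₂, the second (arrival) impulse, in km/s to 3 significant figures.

From Kepler's third law T² = 4π²r³/μ at r = 4.39×10^5 km, T = 45.1 hours = 45.1 × 3600 s = 1.6236×10^5 s: μ = 4π²r³/T² = 1.26705×10^8 km³/s².
Transfer-ellipse semi-major axis a_t = (r₁ + r₂)/2 = (1.250×10^5 + 4.390×10^5)/2 = 2.820×10^5 km.
Circular speed at r = 4.390×10^5 km: v_c = √(μ/r) = 16.989 km/s.
Transfer-orbit speed at the same r (vis-viva, a = a_t): v_t = √[μ(2/r − 1/a_t)] = 11.311 km/s.
Δv₂ = |v_t − v_c| = |11.311 − 16.989| = 5.678 km/s.

Δv₂ = 5.68 km/s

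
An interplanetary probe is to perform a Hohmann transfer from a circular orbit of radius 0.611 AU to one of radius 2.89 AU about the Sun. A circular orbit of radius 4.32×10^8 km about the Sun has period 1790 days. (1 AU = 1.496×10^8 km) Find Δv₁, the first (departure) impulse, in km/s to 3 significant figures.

Δv₁ = 10.9 km/s

From Kepler's third law T² = 4π²r³/μ at r = 4.32×10^8 km, T = 1790 days = 1790 × 86400 s = 1.54656×10^8 s: μ = 4π²r³/T² = 1.33069×10^11 km³/s².
In km: r₁ = 0.611 × 1.496×10^8 = 9.14056×10^7 km; r₂ = 2.89 × 1.496×10^8 = 4.32344×10^8 km.
Semi-major axis of the transfer orbit: a_t = (9.14056×10^7 + 4.32344×10^8)/2 = 2.618748×10^8 km.
Circular speed at r = 9.14056×10^7 km: v_c = √(μ/r) = 38.16 km/s.
Vis-viva on the transfer ellipse at r = 9.14056×10^7 km gives v_t = √[μ(2/r − 1/a_t)] = 49.03 km/s.
Δv₁ = |v_t − v_c| = |49.03 − 38.16| = 10.87 km/s.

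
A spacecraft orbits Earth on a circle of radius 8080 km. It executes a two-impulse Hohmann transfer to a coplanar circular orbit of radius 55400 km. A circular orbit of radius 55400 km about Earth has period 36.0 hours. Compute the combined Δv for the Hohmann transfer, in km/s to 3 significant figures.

Δv = 3.59 km/s

From Kepler's third law T² = 4π²r³/μ at r = 55400 km, T = 36.0 hours = 36.0 × 3600 s = 1.296×10^5 s: μ = 4π²r³/T² = 3.99649×10^5 km³/s².
The Hohmann ellipse has a_t = (r₁ + r₂)/2 = 31740 km.
Circular speed at r₁: v₁ = √(μ/r₁) = √(3.99649×10^5/8080) = 7.0329 km/s.
On the transfer ellipse at r₁, v² = μ(2/r − 1/a) gives v_p = √[μ(2/r₁ − 1/a_t)] = 9.2915 km/s.
First burn Δv₁ = |v_p − v₁| = 2.2586 km/s.
Circular speed at r₂: v₂ = √(μ/r₂) = 2.68587 km/s.
Transfer-orbit speed at r₂: v_a = √[μ(2/r₂ − 1/a_t)] = 1.35515 km/s.
Second burn Δv₂ = |v₂ − v_a| = 1.3307 km/s.
Total Δv = Δv₁ + Δv₂ = 3.589 km/s.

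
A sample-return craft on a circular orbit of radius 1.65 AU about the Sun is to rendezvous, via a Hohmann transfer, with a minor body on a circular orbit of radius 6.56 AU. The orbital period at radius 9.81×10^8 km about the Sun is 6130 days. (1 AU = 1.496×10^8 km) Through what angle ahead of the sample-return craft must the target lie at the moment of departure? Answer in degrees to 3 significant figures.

From Kepler's third law T² = 4π²r³/μ at r = 9.81×10^8 km, T = 6130 days = 6130 × 86400 s = 5.29632×10^8 s: μ = 4π²r³/T² = 1.32867×10^11 km³/s².
In km: r₁ = 1.65 × 1.496×10^8 = 2.4684×10^8 km; r₂ = 6.56 × 1.496×10^8 = 9.81376×10^8 km.
The Hohmann ellipse has a_t = (r₁ + r₂)/2 = 6.14108×10^8 km.
Transfer time t = π√(a_t³/μ) = 1.31162×10^8 s.
Target angular speed ω₂ = √(μ/r₂³) = 1.18565×10^-8 rad/s.
Angle swept by the target during transfer: ω₂·t = 1.5551 rad = 89.10°.
Arrival is 180° from departure on the ellipse, so φ = 180° − 89.10° = 90.9°.

φ = 90.9°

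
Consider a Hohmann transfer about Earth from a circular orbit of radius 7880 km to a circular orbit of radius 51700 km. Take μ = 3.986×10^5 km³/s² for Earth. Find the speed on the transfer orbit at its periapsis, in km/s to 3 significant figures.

The Hohmann ellipse has a_t = (r₁ + r₂)/2 = 29790 km.
The periapsis of the transfer ellipse is at r = 7880 km.
From the vis-viva equation, v = √[μ(2/r − 1/a_t)] = 9.369 km/s.

v = 9.37 km/s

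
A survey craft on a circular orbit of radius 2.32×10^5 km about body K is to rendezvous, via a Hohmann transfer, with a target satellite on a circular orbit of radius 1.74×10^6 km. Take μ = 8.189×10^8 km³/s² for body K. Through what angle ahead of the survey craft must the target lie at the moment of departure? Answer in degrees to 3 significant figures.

φ = 103°

Semi-major axis of the transfer orbit: a_t = (2.320×10^5 + 1.740×10^6)/2 = 9.860×10^5 km.
The half-period of the transfer ellipse is t = π√(a_t³/μ) = 1.0749×10^5 s.
The target's mean motion on its circular orbit is ω₂ = √(μ/r₂³) = 1.2468×10^-5 rad/s.
Angle swept by the target during transfer: ω₂·t = 1.340 rad = 76.78°.
Arrival is 180° from departure on the ellipse, so φ = 180° − 76.78° = 103°.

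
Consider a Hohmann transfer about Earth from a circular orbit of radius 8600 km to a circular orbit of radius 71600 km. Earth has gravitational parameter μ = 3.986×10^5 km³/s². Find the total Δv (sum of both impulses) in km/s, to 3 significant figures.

Δv = 3.56 km/s

The Hohmann ellipse has a_t = (r₁ + r₂)/2 = 40100 km.
At r₁ the circular-orbit speed is v₁ = √(μ/r₁) = 6.808 km/s.
On the transfer ellipse at r₁, v² = μ(2/r − 1/a) gives v_p = √[μ(2/r₁ − 1/a_t)] = 9.097 km/s.
First burn Δv₁ = |v_p − v₁| = 2.289 km/s.
Circular speed at r₂: v₂ = √(μ/r₂) = 2.3595 km/s.
Transfer-orbit speed at r₂: v_a = √[μ(2/r₂ − 1/a_t)] = 1.0927 km/s.
Second burn Δv₂ = |v₂ − v_a| = 1.267 km/s.
Total Δv = Δv₁ + Δv₂ = 3.556 km/s.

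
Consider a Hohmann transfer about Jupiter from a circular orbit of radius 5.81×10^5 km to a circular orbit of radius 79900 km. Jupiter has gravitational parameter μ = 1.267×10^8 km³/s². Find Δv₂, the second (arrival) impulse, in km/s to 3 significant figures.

Δv₂ = 13.0 km/s

Transfer-ellipse semi-major axis a_t = (r₁ + r₂)/2 = (5.810×10^5 + 79900)/2 = 3.3045×10^5 km.
Circular speed at r = 79900 km: v_c = √(μ/r) = 39.82 km/s.
Transfer-orbit speed at the same r (vis-viva, a = a_t): v_t = √[μ(2/r − 1/a_t)] = 52.80 km/s.
Δv₂ = |v_t − v_c| = |52.80 − 39.82| = 12.98 km/s.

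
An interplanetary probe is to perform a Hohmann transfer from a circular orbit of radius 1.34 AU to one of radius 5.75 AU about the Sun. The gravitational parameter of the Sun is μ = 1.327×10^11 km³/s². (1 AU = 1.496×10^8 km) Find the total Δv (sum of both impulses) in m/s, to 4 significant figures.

In km: r₁ = 1.34 × 1.496×10^8 = 2.00464×10^8 km; r₂ = 5.75 × 1.496×10^8 = 8.602×10^8 km.
The Hohmann ellipse has a_t = (r₁ + r₂)/2 = 5.30332×10^8 km.
Circular speed at r₁: v₁ = √(μ/r₁) = √(1.327×10^11/2.00464×10^8) = 25.7287 km/s.
Transfer-orbit speed at r₁ (v² = μ(2/r − 1/a)): v_p = √[μ(2/r₁ − 1/a_t)] = 32.7675 km/s.
First burn Δv₁ = |v_p − v₁| = 7.039 km/s.
At r₂, v₂ = √(μ/r₂) = 12.42 km/s.
Transfer-orbit speed at r₂: v_a = √[μ(2/r₂ − 1/a_t)] = 7.636 km/s.
Second burn Δv₂ = |v₂ − v_a| = 4.784 km/s.
Δv = Δv₁ + Δv₂ = 7.039 + 4.784 = 11.82 km/s.

Δv = 11820 m/s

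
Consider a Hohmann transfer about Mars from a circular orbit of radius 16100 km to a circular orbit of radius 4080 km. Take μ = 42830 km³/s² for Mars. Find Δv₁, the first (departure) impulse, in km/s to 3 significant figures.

The Hohmann ellipse has a_t = (r₁ + r₂)/2 = 10090 km.
Circular speed at r = 16100 km: v_c = √(μ/r) = 1.63103 km/s.
Transfer-orbit speed at the same r (vis-viva, a = a_t): v_t = √[μ(2/r − 1/a_t)] = 1.03716 km/s.
Δv₁ = |v_t − v_c| = |1.03716 − 1.63103| = 0.5939 km/s.

Δv₁ = 0.594 km/s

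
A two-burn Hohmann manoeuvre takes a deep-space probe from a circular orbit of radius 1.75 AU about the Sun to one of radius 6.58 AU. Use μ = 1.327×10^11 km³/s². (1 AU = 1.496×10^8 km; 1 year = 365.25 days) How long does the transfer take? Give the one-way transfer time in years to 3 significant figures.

In km: r₁ = 1.75 × 1.496×10^8 = 2.618×10^8 km; r₂ = 6.58 × 1.496×10^8 = 9.84368×10^8 km.
Semi-major axis of the transfer orbit: a_t = (2.618×10^8 + 9.84368×10^8)/2 = 6.23084×10^8 km.
Transfer time t = π√(a_t³/μ) = π√((6.23084×10^8)³ / 1.327×10^11) = 1.341×10^8 s.
Converting: 1.341×10^8 s ÷ 3.15576×10^7 s/year (365.25 × 86400) = 4.25 years.

t = 4.25 years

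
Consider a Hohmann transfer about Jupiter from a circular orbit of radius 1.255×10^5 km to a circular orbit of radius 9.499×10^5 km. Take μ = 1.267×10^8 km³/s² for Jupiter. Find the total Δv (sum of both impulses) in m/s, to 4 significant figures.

Δv = 16430 m/s

Transfer-ellipse semi-major axis a_t = (r₁ + r₂)/2 = (1.255×10^5 + 9.499×10^5)/2 = 5.377×10^5 km.
At r₁ the circular-orbit speed is v₁ = √(μ/r₁) = 31.77 km/s.
Transfer-orbit speed at r₁ (vis-viva equation): v_p = √[μ(2/r₁ − 1/a_t)] = 42.23 km/s.
First burn Δv₁ = |v_p − v₁| = 10.46 km/s.
Circular speed at r₂: v₂ = √(μ/r₂) = 11.55 km/s.
Transfer-orbit speed at r₂: v_a = √[μ(2/r₂ − 1/a_t)] = 5.580 km/s.
Second burn Δv₂ = |v₂ − v_a| = 5.970 km/s.
Δv = Δv₁ + Δv₂ = 10.46 + 5.970 = 16.43 km/s.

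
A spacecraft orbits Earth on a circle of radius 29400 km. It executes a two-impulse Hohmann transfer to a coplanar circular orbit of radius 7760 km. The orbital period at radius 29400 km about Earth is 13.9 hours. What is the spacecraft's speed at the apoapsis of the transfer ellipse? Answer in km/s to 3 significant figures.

v = 2.39 km/s

From Kepler's third law T² = 4π²r³/μ at r = 29400 km, T = 13.9 hours = 13.9 × 3600 s = 50040 s: μ = 4π²r³/T² = 4.00652×10^5 km³/s².
Transfer-ellipse semi-major axis a_t = (r₁ + r₂)/2 = (29400 + 7760)/2 = 18580 km.
At apoapsis, r = 29400 km.
From the vis-viva equation, v = √[μ(2/r − 1/a_t)] = 2.386 km/s.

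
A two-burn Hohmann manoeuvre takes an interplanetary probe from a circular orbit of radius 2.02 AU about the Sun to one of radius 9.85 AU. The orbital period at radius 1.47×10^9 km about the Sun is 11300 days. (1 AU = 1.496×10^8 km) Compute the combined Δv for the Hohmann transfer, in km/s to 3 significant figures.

From Kepler's third law T² = 4π²r³/μ at r = 1.47×10^9 km, T = 11300 days = 11300 × 86400 s = 9.7632×10^8 s: μ = 4π²r³/T² = 1.31561×10^11 km³/s².
In km: r₁ = 2.02 × 1.496×10^8 = 3.02192×10^8 km; r₂ = 9.85 × 1.496×10^8 = 1.47356×10^9 km.
Semi-major axis of the transfer orbit: a_t = (3.02192×10^8 + 1.47356×10^9)/2 = 8.87876×10^8 km.
Circular speed at r₁: v₁ = √(μ/r₁) = √(1.31561×10^11/3.02192×10^8) = 20.865 km/s.
On the transfer ellipse at r₁, vis-viva gives v_p = √[μ(2/r₁ − 1/a_t)] = 26.880 km/s.
First burn Δv₁ = |v_p − v₁| = 6.015 km/s.
Circular speed at r₂: v₂ = √(μ/r₂) = 9.4489 km/s.
Transfer-orbit speed at r₂: v_a = √[μ(2/r₂ − 1/a_t)] = 5.5125 km/s.
Second burn Δv₂ = |v₂ − v_a| = 3.936 km/s.
Total Δv = Δv₁ + Δv₂ = 9.951 km/s.

Δv = 9.95 km/s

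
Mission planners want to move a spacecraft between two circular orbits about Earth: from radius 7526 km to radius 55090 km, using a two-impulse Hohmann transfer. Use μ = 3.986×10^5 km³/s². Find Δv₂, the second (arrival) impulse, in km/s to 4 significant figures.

The Hohmann ellipse has a_t = (r₁ + r₂)/2 = 31308 km.
On the circular orbit at r = 55090 km, v_c = √(μ/r) = 2.690 km/s.
Vis-viva on the transfer ellipse at r = 55090 km gives v_t = √[μ(2/r − 1/a_t)] = 1.319 km/s.
Δv₂ = |v_t − v_c| = |1.319 − 2.690| = 1.371 km/s.

Δv₂ = 1.371 km/s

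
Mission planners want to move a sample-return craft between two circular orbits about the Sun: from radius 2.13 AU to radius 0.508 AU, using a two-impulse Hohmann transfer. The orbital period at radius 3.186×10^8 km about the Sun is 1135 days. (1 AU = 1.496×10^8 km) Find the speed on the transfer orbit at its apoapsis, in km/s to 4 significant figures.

From Kepler's third law T² = 4π²r³/μ at r = 3.186×10^8 km, T = 1135 days = 1135 × 86400 s = 9.8064×10^7 s: μ = 4π²r³/T² = 1.32763×10^11 km³/s².
In km: r₁ = 2.13 × 1.496×10^8 = 3.18648×10^8 km; r₂ = 0.508 × 1.496×10^8 = 7.59968×10^7 km.
Semi-major axis of the transfer orbit: a_t = (3.18648×10^8 + 7.59968×10^7)/2 = 1.973224×10^8 km.
At apoapsis, r = 3.18648×10^8 km.
From the vis-viva equation, v = √[μ(2/r − 1/a_t)] = 12.67 km/s.

v = 12.67 km/s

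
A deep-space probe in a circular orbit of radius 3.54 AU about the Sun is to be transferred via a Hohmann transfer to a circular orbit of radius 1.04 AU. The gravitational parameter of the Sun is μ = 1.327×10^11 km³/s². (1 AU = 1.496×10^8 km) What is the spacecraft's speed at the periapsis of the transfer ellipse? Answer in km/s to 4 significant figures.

In km: r₁ = 3.54 × 1.496×10^8 = 5.29584×10^8 km; r₂ = 1.04 × 1.496×10^8 = 1.55584×10^8 km.
The Hohmann ellipse has a_t = (r₁ + r₂)/2 = 3.42584×10^8 km.
At periapsis, r = 1.55584×10^8 km.
Applying v² = μ(2/r − 1/a_t): v = 36.31 km/s.

v = 36.31 km/s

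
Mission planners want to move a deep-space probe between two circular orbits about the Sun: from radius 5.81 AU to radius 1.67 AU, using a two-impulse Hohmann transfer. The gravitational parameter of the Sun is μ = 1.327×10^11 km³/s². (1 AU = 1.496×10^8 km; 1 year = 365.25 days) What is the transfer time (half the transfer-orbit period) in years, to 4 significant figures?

t = 3.617 years

In km: r₁ = 5.81 × 1.496×10^8 = 8.69176×10^8 km; r₂ = 1.67 × 1.496×10^8 = 2.49832×10^8 km.
Semi-major axis of the transfer orbit: a_t = (8.69176×10^8 + 2.49832×10^8)/2 = 5.59504×10^8 km.
By Kepler's third law the transfer-orbit period is T = 2π√(a_t³/μ), so t = T/2 = 1.1414×10^8 s.
Converting: 1.1414×10^8 s ÷ 3.15576×10^7 s/year (365.25 × 86400) = 3.617 years.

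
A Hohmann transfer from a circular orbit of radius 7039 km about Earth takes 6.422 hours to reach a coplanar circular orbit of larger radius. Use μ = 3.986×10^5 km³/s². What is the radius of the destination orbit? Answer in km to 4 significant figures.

r₂ = 48650 km

Transfer time t = 6.422 hours = 23119.2 s, and t = π√(a_t³/μ).
So a_t = (μ t²/π²)^(1/3) = (3.986×10^5 × (23119.2)² / π²)^(1/3) = 27844 km.
Since a_t = (r₁ + r₂)/2, r₂ = 2a_t − r₁ = 2×27844 − 7039 = 48649 km.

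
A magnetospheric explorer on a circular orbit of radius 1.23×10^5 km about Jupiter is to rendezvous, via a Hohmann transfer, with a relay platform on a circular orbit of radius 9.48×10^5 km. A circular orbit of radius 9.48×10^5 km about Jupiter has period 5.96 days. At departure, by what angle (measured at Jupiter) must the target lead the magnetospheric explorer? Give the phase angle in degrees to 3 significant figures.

From Kepler's third law T² = 4π²r³/μ at r = 9.48×10^5 km, T = 5.96 days = 5.96 × 86400 s = 5.14944×10^5 s: μ = 4π²r³/T² = 1.26842×10^8 km³/s².
The Hohmann ellipse has a_t = (r₁ + r₂)/2 = 5.355×10^5 km.
The half-period of the transfer ellipse is t = π√(a_t³/μ) = 1.0931×10^5 s.
The target's mean motion on its circular orbit is ω₂ = √(μ/r₂³) = 1.2202×10^-5 rad/s.
Angle swept by the target during transfer: ω₂·t = 1.3338 rad = 76.42°.
Arrival is 180° from departure on the ellipse, so φ = 180° − 76.42° = 104°.

φ = 104°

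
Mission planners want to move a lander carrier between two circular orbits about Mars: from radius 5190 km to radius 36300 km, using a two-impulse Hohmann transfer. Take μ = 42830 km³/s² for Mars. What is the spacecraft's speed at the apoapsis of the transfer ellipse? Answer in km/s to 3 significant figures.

Transfer-ellipse semi-major axis a_t = (r₁ + r₂)/2 = (5190 + 36300)/2 = 20745 km.
The apoapsis of the transfer ellipse is at r = 36300 km.
From the vis-viva equation, v = √[μ(2/r − 1/a_t)] = 0.5433 km/s.

v = 0.543 km/s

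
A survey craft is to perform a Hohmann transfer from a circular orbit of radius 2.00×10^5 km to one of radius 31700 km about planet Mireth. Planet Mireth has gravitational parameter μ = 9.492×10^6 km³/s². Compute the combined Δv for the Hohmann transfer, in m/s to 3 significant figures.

Δv = 8720 m/s

Transfer-ellipse semi-major axis a_t = (r₁ + r₂)/2 = (2.000×10^5 + 31700)/2 = 1.1585×10^5 km.
Circular speed at r₁: v₁ = √(μ/r₁) = √(9.492×10^6/2.000×10^5) = 6.889 km/s.
On the transfer ellipse at r₁, vis-viva equation gives v_a = √[μ(2/r₁ − 1/a_t)] = 3.604 km/s.
First burn Δv₁ = |v_a − v₁| = 3.285 km/s.
At r₂, v₂ = √(μ/r₂) = 17.304 km/s.
Transfer-orbit speed at r₂: v_p = √[μ(2/r₂ − 1/a_t)] = 22.736 km/s.
Second burn Δv₂ = |v₂ − v_p| = 5.432 km/s.
Δv = Δv₁ + Δv₂ = 3.285 + 5.432 = 8.717 km/s.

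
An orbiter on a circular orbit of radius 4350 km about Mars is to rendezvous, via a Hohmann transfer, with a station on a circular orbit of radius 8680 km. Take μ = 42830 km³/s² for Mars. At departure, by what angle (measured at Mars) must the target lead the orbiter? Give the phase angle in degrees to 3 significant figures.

Transfer-ellipse semi-major axis a_t = (r₁ + r₂)/2 = (4350 + 8680)/2 = 6515 km.
The half-period of the transfer ellipse is t = π√(a_t³/μ) = 7982.7 s.
The target's mean motion on its circular orbit is ω₂ = √(μ/r₂³) = 2.5591×10^-4 rad/s.
Angle swept by the target during transfer: ω₂·t = 2.0429 rad = 117.0°.
Arrival is 180° from departure on the ellipse, so φ = 180° − 117.0° = 63.0°.

φ = 63.0°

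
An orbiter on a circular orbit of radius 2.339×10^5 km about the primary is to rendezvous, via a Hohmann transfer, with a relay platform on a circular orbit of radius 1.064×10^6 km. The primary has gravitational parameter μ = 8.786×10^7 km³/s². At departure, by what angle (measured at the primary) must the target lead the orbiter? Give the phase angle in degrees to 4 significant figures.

Semi-major axis of the transfer orbit: a_t = (2.339×10^5 + 1.064×10^6)/2 = 6.4895×10^5 km.
The half-period of the transfer ellipse is t = π√(a_t³/μ) = 1.7521×10^5 s.
The target's mean motion on its circular orbit is ω₂ = √(μ/r₂³) = 8.5405×10^-6 rad/s.
Angle swept by the target during transfer: ω₂·t = 1.4964 rad = 85.74°.
Arrival is 180° from departure on the ellipse, so φ = 180° − 85.74° = 94.26°.

φ = 94.26°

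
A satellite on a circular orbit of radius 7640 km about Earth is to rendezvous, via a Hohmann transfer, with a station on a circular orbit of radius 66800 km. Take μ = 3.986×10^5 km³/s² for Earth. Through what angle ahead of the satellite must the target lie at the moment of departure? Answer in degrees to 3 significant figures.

φ = 105°

Transfer-ellipse semi-major axis a_t = (r₁ + r₂)/2 = (7640 + 66800)/2 = 37220 km.
The half-period of the transfer ellipse is t = π√(a_t³/μ) = 35730 s.
Target angular speed ω₂ = √(μ/r₂³) = 3.657×10^-5 rad/s.
Angle swept by the target during transfer: ω₂·t = 1.3066 rad = 74.86°.
Arrival is 180° from departure on the ellipse, so φ = 180° − 74.86° = 105°.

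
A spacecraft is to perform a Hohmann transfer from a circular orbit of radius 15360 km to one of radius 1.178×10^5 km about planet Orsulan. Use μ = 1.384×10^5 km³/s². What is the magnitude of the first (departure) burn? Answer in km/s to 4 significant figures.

Δv₁ = 0.9910 km/s

Transfer-ellipse semi-major axis a_t = (r₁ + r₂)/2 = (15360 + 1.178×10^5)/2 = 66580 km.
Circular speed at r = 15360 km: v_c = √(μ/r) = 3.002 km/s.
Transfer-orbit speed at the same r (vis-viva, a = a_t): v_t = √[μ(2/r − 1/a_t)] = 3.993 km/s.
Δv₁ = |v_t − v_c| = |3.993 − 3.002| = 0.9910 km/s.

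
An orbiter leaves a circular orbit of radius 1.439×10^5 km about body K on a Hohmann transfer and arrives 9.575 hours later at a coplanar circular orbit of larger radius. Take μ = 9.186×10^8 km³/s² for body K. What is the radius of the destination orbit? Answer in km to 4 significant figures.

Transfer time t = 9.575 hours = 34470 s, and t = π√(a_t³/μ).
So a_t = (μ t²/π²)^(1/3) = (9.186×10^8 × (34470)² / π²)^(1/3) = 4.7999×10^5 km.
Since a_t = (r₁ + r₂)/2, r₂ = 2a_t − r₁ = 2×4.7999×10^5 − 1.439×10^5 = 8.1608×10^5 km.

r₂ = 8.161×10^5 km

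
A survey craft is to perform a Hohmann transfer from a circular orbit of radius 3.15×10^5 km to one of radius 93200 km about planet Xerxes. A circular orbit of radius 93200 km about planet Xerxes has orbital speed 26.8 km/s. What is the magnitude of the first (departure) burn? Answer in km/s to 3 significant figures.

Δv₁ = 4.73 km/s

From the circular-orbit relation v² = μ/r at r = 93200 km: μ = v²r = (26.8)² × 93200 = 6.69400×10^7 km³/s².
Transfer-ellipse semi-major axis a_t = (r₁ + r₂)/2 = (3.150×10^5 + 93200)/2 = 2.041×10^5 km.
Circular speed at r = 3.150×10^5 km: v_c = √(μ/r) = 14.578 km/s.
Transfer-orbit speed at the same r (vis-viva, a = a_t): v_t = √[μ(2/r − 1/a_t)] = 9.8509 km/s.
Δv₁ = |v_t − v_c| = |9.8509 − 14.578| = 4.727 km/s.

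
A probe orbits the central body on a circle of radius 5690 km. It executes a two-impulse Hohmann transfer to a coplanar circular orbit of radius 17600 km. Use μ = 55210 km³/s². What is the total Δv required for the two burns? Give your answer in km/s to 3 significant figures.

Δv = 1.25 km/s

Semi-major axis of the transfer orbit: a_t = (5690 + 17600)/2 = 11645 km.
Circular speed at r₁: v₁ = √(μ/r₁) = √(55210/5690) = 3.1150 km/s.
Transfer-orbit speed at r₁ (v² = μ(2/r − 1/a)): v_p = √[μ(2/r₁ − 1/a_t)] = 3.8295 km/s.
First burn Δv₁ = |v_p − v₁| = 0.7145 km/s.
At r₂, v₂ = √(μ/r₂) = 1.77114 km/s.
Transfer-orbit speed at r₂: v_a = √[μ(2/r₂ − 1/a_t)] = 1.23805 km/s.
Second burn Δv₂ = |v₂ − v_a| = 0.5331 km/s.
Δv = Δv₁ + Δv₂ = 0.7145 + 0.5331 = 1.248 km/s.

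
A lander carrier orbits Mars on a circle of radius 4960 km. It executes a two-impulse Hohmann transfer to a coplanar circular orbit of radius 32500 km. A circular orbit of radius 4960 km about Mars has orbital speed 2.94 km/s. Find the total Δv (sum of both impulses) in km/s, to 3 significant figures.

From the circular-orbit relation v² = μ/r at r = 4960 km: μ = v²r = (2.94)² × 4960 = 42872.3 km³/s².
The Hohmann ellipse has a_t = (r₁ + r₂)/2 = 18730 km.
Circular speed at r₁: v₁ = √(μ/r₁) = √(42872.3/4960) = 2.9400 km/s.
On the transfer ellipse at r₁, vis-viva gives v_p = √[μ(2/r₁ − 1/a_t)] = 3.8728 km/s.
First burn Δv₁ = |v_p − v₁| = 0.9328 km/s.
At r₂, v₂ = √(μ/r₂) = 1.1485 km/s.
Transfer-orbit speed at r₂: v_a = √[μ(2/r₂ − 1/a_t)] = 0.59104 km/s.
Second burn Δv₂ = |v₂ − v_a| = 0.5575 km/s.
Total Δv = Δv₁ + Δv₂ = 1.490 km/s.

Δv = 1.49 km/s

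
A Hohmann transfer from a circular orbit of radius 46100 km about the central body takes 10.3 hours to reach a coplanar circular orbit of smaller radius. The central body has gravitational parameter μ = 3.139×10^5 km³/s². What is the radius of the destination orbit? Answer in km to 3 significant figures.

r₂ = 24400 km

Transfer time t = 10.3 hours = 37080 s, and t = π√(a_t³/μ).
So a_t = (μ t²/π²)^(1/3) = (3.139×10^5 × (37080)² / π²)^(1/3) = 35231 km.
Since a_t = (r₁ + r₂)/2, r₂ = 2a_t − r₁ = 2×35231 − 46100 = 24362 km.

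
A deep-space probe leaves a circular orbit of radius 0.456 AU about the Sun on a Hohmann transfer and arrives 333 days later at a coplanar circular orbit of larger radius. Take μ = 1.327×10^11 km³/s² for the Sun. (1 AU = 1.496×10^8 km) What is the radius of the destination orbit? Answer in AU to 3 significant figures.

In km: r₁ = 0.456 × 1.496×10^8 = 6.82176×10^7 km.
Transfer time t = 333 days = 2.87712×10^7 s, and t = π√(a_t³/μ).
So a_t = (μ t²/π²)^(1/3) = (1.327×10^11 × (2.87712×10^7)² / π²)^(1/3) = 2.2327×10^8 km.
Since a_t = (r₁ + r₂)/2, r₂ = 2a_t − r₁ = 2×2.2327×10^8 − 6.82176×10^7 = 3.783224×10^8 km.
In AU: r₂ = 3.783224×10^8 / 1.496×10^8 = 2.53 AU.

r₂ = 2.53 AU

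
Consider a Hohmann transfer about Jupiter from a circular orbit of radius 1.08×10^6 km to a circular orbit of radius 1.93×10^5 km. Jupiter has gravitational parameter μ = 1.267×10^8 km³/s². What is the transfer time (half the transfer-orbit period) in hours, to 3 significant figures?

Semi-major axis of the transfer orbit: a_t = (1.080×10^6 + 1.930×10^5)/2 = 6.365×10^5 km.
Transfer time t = π√(a_t³/μ) = π√((6.365×10^5)³ / 1.267×10^8) = 1.417×10^5 s.
Converting: 1.417×10^5 s ÷ 3600 s/hour = 39.4 hours.

t = 39.4 hours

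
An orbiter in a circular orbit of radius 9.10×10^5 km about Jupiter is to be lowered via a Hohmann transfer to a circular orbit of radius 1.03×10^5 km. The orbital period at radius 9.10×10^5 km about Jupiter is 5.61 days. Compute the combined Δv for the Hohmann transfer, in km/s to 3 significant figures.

Δv = 18.4 km/s

From Kepler's third law T² = 4π²r³/μ at r = 9.10×10^5 km, T = 5.61 days = 5.61 × 86400 s = 4.84704×10^5 s: μ = 4π²r³/T² = 1.26628×10^8 km³/s².
The Hohmann ellipse has a_t = (r₁ + r₂)/2 = 5.065×10^5 km.
Circular speed at r₁: v₁ = √(μ/r₁) = √(1.26628×10^8/9.100×10^5) = 11.79627 km/s.
On the transfer ellipse at r₁, vis-viva gives v_a = √[μ(2/r₁ − 1/a_t)] = 5.319533 km/s.
First burn Δv₁ = |v_a − v₁| = 6.4767 km/s.
Circular speed at r₂: v₂ = √(μ/r₂) = 35.063 km/s.
Transfer-orbit speed at r₂: v_p = √[μ(2/r₂ − 1/a_t)] = 46.998 km/s.
Second burn Δv₂ = |v₂ − v_p| = 11.935 km/s.
Δv = Δv₁ + Δv₂ = 6.4767 + 11.935 = 18.41 km/s.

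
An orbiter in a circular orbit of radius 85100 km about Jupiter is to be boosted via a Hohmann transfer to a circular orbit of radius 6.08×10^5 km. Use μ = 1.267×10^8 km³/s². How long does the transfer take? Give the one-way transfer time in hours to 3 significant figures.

t = 15.8 hours

The Hohmann ellipse has a_t = (r₁ + r₂)/2 = 3.4655×10^5 km.
Half the transfer-orbit period gives t = π√(a_t³/μ) = 56940 s.
Converting: 56940 s ÷ 3600 s/hour = 15.8 hours.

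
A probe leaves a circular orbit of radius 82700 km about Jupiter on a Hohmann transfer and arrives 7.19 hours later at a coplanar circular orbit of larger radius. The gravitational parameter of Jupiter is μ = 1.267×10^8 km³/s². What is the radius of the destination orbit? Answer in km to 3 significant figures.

r₂ = 3.27×10^5 km

Transfer time t = 7.19 hours = 25884 s, and t = π√(a_t³/μ).
So a_t = (μ t²/π²)^(1/3) = (1.267×10^8 × (25884)² / π²)^(1/3) = 2.0489×10^5 km.
Since a_t = (r₁ + r₂)/2, r₂ = 2a_t − r₁ = 2×2.0489×10^5 − 82700 = 3.2708×10^5 km.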